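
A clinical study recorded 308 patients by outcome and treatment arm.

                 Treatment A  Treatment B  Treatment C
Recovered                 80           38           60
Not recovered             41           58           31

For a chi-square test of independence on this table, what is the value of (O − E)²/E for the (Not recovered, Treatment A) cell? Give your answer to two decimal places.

Row total (Not recovered) = 130; column total (Treatment A) = 121; N = 308.
Expected count E = 130 × 121 / 308 = 51.071.
Contribution = (O − E)²/E = (41 − 51.071)² / 51.071 = 1.99.

1.99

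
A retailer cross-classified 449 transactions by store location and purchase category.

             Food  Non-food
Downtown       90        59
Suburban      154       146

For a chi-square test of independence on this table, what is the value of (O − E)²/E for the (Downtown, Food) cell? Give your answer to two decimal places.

Row total (Downtown) = 149; column total (Food) = 244; N = 449.
Expected count E = 149 × 244 / 449 = 80.971.
Contribution = (O − E)²/E = (90 − 80.971)² / 80.971 = 1.01.

1.01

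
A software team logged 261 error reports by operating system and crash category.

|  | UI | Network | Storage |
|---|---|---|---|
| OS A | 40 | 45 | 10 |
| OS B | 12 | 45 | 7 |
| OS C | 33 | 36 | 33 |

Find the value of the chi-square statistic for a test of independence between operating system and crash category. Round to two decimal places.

Row totals: 95, 64, 102. Column totals: 85, 126, 50. Grand total N = 261.
Expected counts (row total × column total / N):
  OS A, UI: 95×85/261 = 30.939
  OS A, Network: 95×126/261 = 45.862
  OS A, Storage: 95×50/261 = 18.199
  OS B, UI: 64×85/261 = 20.843
  OS B, Network: 64×126/261 = 30.897
  OS B, Storage: 64×50/261 = 12.261
  OS C, UI: 102×85/261 = 33.218
  OS C, Network: 102×126/261 = 49.241
  OS C, Storage: 102×50/261 = 19.540
Contributions (O − E)²/E:
  (40 − 30.939)²/30.939 = 2.6537
  (45 − 45.862)²/45.862 = 0.0162
  (10 − 18.199)²/18.199 = 3.6938
  (12 − 20.843)²/20.843 = 3.7518
  (45 − 30.897)²/30.897 = 6.4373
  (7 − 12.261)²/12.261 = 2.2574
  (33 − 33.218)²/33.218 = 0.0014
  (36 − 49.241)²/49.241 = 3.5605
  (33 − 19.540)²/19.540 = 9.2718
χ² = 2.6537 + 0.0162 + 3.6938 + 3.7518 + 6.4373 + 2.2574 + 0.0014 + 3.5605 + 9.2718 = 31.64

31.64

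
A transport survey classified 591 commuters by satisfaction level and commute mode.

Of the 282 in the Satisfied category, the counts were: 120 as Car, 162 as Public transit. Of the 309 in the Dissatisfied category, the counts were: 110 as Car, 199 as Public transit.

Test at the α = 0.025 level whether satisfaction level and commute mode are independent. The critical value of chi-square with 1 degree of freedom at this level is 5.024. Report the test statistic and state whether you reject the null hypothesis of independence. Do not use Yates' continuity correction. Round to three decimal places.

3.000; fail to reject H₀

Row totals: 282, 309. Column totals: 230, 361. Grand total N = 591.
Expected counts (row total × column total / N):
  Satisfied, Car: 282×230/591 = 109.7462
  Satisfied, Public transit: 282×361/591 = 172.2538
  Dissatisfied, Car: 309×230/591 = 120.2538
  Dissatisfied, Public transit: 309×361/591 = 188.7462
Contributions (O − E)²/E:
  (120 − 109.7462)²/109.7462 = 0.9580
  (162 − 172.2538)²/172.2538 = 0.6104
  (110 − 120.2538)²/120.2538 = 0.8743
  (199 − 188.7462)²/188.7462 = 0.5570
χ² = 0.9580 + 0.6104 + 0.8743 + 0.5570 = 3.000
df = (2−1)(2−1) = 1. Since 3.000 < 5.024, fail to reject the null hypothesis of independence at α = 0.025.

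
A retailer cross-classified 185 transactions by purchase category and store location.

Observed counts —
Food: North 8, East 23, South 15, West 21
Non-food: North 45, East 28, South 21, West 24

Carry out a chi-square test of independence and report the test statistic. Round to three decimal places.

14.568

Row totals: 67, 118. Column totals: 53, 51, 36, 45. Grand total N = 185.
Expected counts (row total × column total / N):
  Food, North: 67×53/185 = 19.1946
  Food, East: 67×51/185 = 18.4703
  Food, South: 67×36/185 = 13.0378
  Food, West: 67×45/185 = 16.2973
  Non-food, North: 118×53/185 = 33.8054
  Non-food, East: 118×51/185 = 32.5297
  Non-food, South: 118×36/185 = 22.9622
  Non-food, West: 118×45/185 = 28.7027
Contributions (O − E)²/E:
  (8 − 19.1946)²/19.1946 = 6.5289
  (23 − 18.4703)²/18.4703 = 1.1109
  (15 − 13.0378)²/13.0378 = 0.2953
  (21 − 16.2973)²/16.2973 = 1.3570
  (45 − 33.8054)²/33.8054 = 3.7071
  (28 − 32.5297)²/32.5297 = 0.6308
  (21 − 22.9622)²/22.9622 = 0.1677
  (24 − 28.7027)²/28.7027 = 0.7705
χ² = 6.5289 + 1.1109 + 0.2953 + 1.3570 + 3.7071 + 0.6308 + 0.1677 + 0.7705 = 14.568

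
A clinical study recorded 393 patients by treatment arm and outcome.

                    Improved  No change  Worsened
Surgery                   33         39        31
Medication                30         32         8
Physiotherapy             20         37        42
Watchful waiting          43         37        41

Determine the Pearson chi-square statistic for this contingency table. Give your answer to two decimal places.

23.31

Row totals: 103, 70, 99, 121. Column totals: 126, 145, 122. Grand total N = 393.
Expected counts (row total × column total / N):
  Surgery, Improved: 103×126/393 = 33.023
  Surgery, No change: 103×145/393 = 38.003
  Surgery, Worsened: 103×122/393 = 31.975
  Medication, Improved: 70×126/393 = 22.443
  Medication, No change: 70×145/393 = 25.827
  Medication, Worsened: 70×122/393 = 21.730
  Physiotherapy, Improved: 99×126/393 = 31.740
  Physiotherapy, No change: 99×145/393 = 36.527
  Physiotherapy, Worsened: 99×122/393 = 30.733
  Watchful waiting, Improved: 121×126/393 = 38.794
  Watchful waiting, No change: 121×145/393 = 44.644
  Watchful waiting, Worsened: 121×122/393 = 37.562
Contributions (O − E)²/E:
  (33 − 33.023)²/33.023 = 0.0000
  (39 − 38.003)²/38.003 = 0.0262
  (31 − 31.975)²/31.975 = 0.0297
  (30 − 22.443)²/22.443 = 2.5446
  (32 − 25.827)²/25.827 = 1.4754
  (8 − 21.730)²/21.730 = 8.6752
  (20 − 31.740)²/31.740 = 4.3424
  (37 − 36.527)²/36.527 = 0.0061
  (42 − 30.733)²/30.733 = 4.1306
  (43 − 38.794)²/38.794 = 0.4560
  (37 − 44.644)²/44.644 = 1.3088
  (41 − 37.562)²/37.562 = 0.3147
χ² = 0.0000 + 0.0262 + 0.0297 + 2.5446 + 1.4754 + 8.6752 + 4.3424 + 0.0061 + 4.1306 + 0.4560 + 1.3088 + 0.3147 = 23.31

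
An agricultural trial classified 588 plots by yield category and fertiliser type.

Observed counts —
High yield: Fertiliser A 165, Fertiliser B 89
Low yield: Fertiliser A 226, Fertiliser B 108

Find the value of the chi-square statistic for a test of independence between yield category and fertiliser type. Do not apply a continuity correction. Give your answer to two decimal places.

0.47

Row totals: 254, 334. Column totals: 391, 197. Grand total N = 588.
Expected counts (row total × column total / N):
  High yield, Fertiliser A: 254×391/588 = 168.901
  High yield, Fertiliser B: 254×197/588 = 85.099
  Low yield, Fertiliser A: 334×391/588 = 222.099
  Low yield, Fertiliser B: 334×197/588 = 111.901
Contributions (O − E)²/E:
  (165 − 168.901)²/168.901 = 0.0901
  (89 − 85.099)²/85.099 = 0.1788
  (226 − 222.099)²/222.099 = 0.0685
  (108 − 111.901)²/111.901 = 0.1360
χ² = 0.0901 + 0.1788 + 0.0685 + 0.1360 = 0.47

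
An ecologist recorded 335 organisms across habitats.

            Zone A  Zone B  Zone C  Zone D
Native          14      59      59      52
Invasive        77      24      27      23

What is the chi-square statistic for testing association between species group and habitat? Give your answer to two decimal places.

79.01

Row totals: 184, 151. Column totals: 91, 83, 86, 75. Grand total N = 335.
Expected counts (row total × column total / N):
  Native, Zone A: 184×91/335 = 49.982
  Native, Zone B: 184×83/335 = 45.588
  Native, Zone C: 184×86/335 = 47.236
  Native, Zone D: 184×75/335 = 41.194
  Invasive, Zone A: 151×91/335 = 41.018
  Invasive, Zone B: 151×83/335 = 37.412
  Invasive, Zone C: 151×86/335 = 38.764
  Invasive, Zone D: 151×75/335 = 33.806
Contributions (O − E)²/E:
  (14 − 49.982)²/49.982 = 25.9034
  (59 − 45.588)²/45.588 = 3.9458
  (59 − 47.236)²/47.236 = 2.9298
  (52 − 41.194)²/41.194 = 2.8346
  (77 − 41.018)²/41.018 = 31.5643
  (24 − 37.412)²/37.412 = 4.8081
  (27 − 38.764)²/38.764 = 3.5701
  (23 − 33.806)²/33.806 = 3.4541
χ² = 25.9034 + 3.9458 + 2.9298 + 2.8346 + 31.5643 + 4.8081 + 3.5701 + 3.4541 = 79.01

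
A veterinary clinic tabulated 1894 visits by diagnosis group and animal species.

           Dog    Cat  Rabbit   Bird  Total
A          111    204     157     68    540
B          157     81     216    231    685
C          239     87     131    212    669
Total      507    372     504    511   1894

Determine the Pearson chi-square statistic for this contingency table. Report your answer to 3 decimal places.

Grand total N = 1894.
Expected counts (row total × column total / N):
  A, Dog: 540×507/1894 = 144.5512
  A, Cat: 540×372/1894 = 106.0612
  A, Rabbit: 540×504/1894 = 143.6959
  A, Bird: 540×511/1894 = 145.6917
  B, Dog: 685×507/1894 = 183.3659
  B, Cat: 685×372/1894 = 134.5407
  B, Rabbit: 685×504/1894 = 182.2809
  B, Bird: 685×511/1894 = 184.8126
  C, Dog: 669×507/1894 = 179.0829
  C, Cat: 669×372/1894 = 131.3981
  C, Rabbit: 669×504/1894 = 178.0232
  C, Bird: 669×511/1894 = 180.4958
Contributions (O − E)²/E:
  (111 − 144.5512)²/144.5512 = 7.7874
  (204 − 106.0612)²/106.0612 = 90.4384
  (157 − 143.6959)²/143.6959 = 1.2318
  (68 − 145.6917)²/145.6917 = 41.4300
  (157 − 183.3659)²/183.3659 = 3.7911
  (81 − 134.5407)²/134.5407 = 21.3066
  (216 − 182.2809)²/182.2809 = 6.2375
  (231 − 184.8126)²/184.8126 = 11.5429
  (239 − 179.0829)²/179.0829 = 20.0469
  (87 − 131.3981)²/131.3981 = 15.0017
  (131 − 178.0232)²/178.0232 = 12.4207
  (212 − 180.4958)²/180.4958 = 5.4988
χ² = 7.7874 + 90.4384 + 1.2318 + 41.4300 + 3.7911 + 21.3066 + 6.2375 + 11.5429 + 20.0469 + 15.0017 + 12.4207 + 5.4988 = 236.734

236.734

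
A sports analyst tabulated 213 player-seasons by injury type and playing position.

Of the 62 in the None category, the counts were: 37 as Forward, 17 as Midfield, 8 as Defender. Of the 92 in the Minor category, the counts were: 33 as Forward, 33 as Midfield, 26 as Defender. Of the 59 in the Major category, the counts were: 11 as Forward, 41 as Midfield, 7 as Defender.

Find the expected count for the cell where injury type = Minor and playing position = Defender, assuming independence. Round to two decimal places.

17.71

Row total (Minor) = 92; column total (Defender) = 41; grand total N = 213.
Expected count = (row total × column total) / N = 92 × 41 / 213 = 17.71.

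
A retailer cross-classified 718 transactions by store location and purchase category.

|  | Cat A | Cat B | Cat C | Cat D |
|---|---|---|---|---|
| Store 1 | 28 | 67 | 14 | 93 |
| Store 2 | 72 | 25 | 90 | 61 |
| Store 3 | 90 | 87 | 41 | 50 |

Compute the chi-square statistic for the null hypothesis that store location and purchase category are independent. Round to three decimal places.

Row totals: 202, 248, 268. Column totals: 190, 179, 145, 204. Grand total N = 718.
Expected counts (row total × column total / N):
  Store 1, Cat A: 202×190/718 = 53.4540
  Store 1, Cat B: 202×179/718 = 50.3593
  Store 1, Cat C: 202×145/718 = 40.7939
  Store 1, Cat D: 202×204/718 = 57.3928
  Store 2, Cat A: 248×190/718 = 65.6267
  Store 2, Cat B: 248×179/718 = 61.8273
  Store 2, Cat C: 248×145/718 = 50.0836
  Store 2, Cat D: 248×204/718 = 70.4624
  Store 3, Cat A: 268×190/718 = 70.9192
  Store 3, Cat B: 268×179/718 = 66.8134
  Store 3, Cat C: 268×145/718 = 54.1226
  Store 3, Cat D: 268×204/718 = 76.1448
Contributions (O − E)²/E:
  (28 − 53.4540)²/53.4540 = 12.1208
  (67 − 50.3593)²/50.3593 = 5.4987
  (14 − 40.7939)²/40.7939 = 17.5985
  (93 − 57.3928)²/57.3928 = 22.0911
  (72 − 65.6267)²/65.6267 = 0.6189
  (25 − 61.8273)²/61.8273 = 21.9361
  (90 − 50.0836)²/50.0836 = 31.8132
  (61 − 70.4624)²/70.4624 = 1.2707
  (90 − 70.9192)²/70.9192 = 5.1337
  (87 − 66.8134)²/66.8134 = 6.0991
  (41 − 54.1226)²/54.1226 = 3.1817
  (50 − 76.1448)²/76.1448 = 8.9770
χ² = 12.1208 + 5.4987 + 17.5985 + 22.0911 + 0.6189 + 21.9361 + 31.8132 + 1.2707 + 5.1337 + 6.0991 + 3.1817 + 8.9770 = 136.340

136.340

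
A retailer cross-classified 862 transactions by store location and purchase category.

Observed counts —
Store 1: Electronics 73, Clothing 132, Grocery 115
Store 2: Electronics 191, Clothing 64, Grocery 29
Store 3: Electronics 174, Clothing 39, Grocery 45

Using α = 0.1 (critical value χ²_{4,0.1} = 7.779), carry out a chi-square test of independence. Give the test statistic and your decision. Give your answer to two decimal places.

Row totals: 320, 284, 258. Column totals: 438, 235, 189. Grand total N = 862.
Expected counts (row total × column total / N):
  Store 1, Electronics: 320×438/862 = 162.59861
  Store 1, Clothing: 320×235/862 = 87.23898
  Store 1, Grocery: 320×189/862 = 70.16241
  Store 2, Electronics: 284×438/862 = 144.30626
  Store 2, Clothing: 284×235/862 = 77.42459
  Store 2, Grocery: 284×189/862 = 62.26914
  Store 3, Electronics: 258×438/862 = 131.09513
  Store 3, Clothing: 258×235/862 = 70.33643
  Store 3, Grocery: 258×189/862 = 56.56845
Contributions (O − E)²/E:
  (73 − 162.59861)²/162.59861 = 49.3726
  (132 − 87.23898)²/87.23898 = 22.9662
  (115 − 70.16241)²/70.16241 = 28.6537
  (191 − 144.30626)²/144.30626 = 15.1089
  (64 − 77.42459)²/77.42459 = 2.3277
  (29 − 62.26914)²/62.26914 = 17.7750
  (174 − 131.09513)²/131.09513 = 14.0419
  (39 − 70.33643)²/70.33643 = 13.9611
  (45 − 56.56845)²/56.56845 = 2.3658
χ² = 49.3726 + 22.9662 + 28.6537 + 15.1089 + 2.3277 + 17.7750 + 14.0419 + 13.9611 + 2.3658 = 166.57
df = (3−1)(3−1) = 4. Since 166.57 > 7.779, reject the null hypothesis of independence at α = 0.1.

166.57; reject H₀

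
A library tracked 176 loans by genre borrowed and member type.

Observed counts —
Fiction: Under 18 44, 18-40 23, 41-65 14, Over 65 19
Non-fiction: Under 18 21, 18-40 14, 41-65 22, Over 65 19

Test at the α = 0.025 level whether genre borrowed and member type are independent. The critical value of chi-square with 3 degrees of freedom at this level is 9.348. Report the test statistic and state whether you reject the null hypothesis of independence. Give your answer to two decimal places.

Row totals: 100, 76. Column totals: 65, 37, 36, 38. Grand total N = 176.
Expected counts (row total × column total / N):
  Fiction, Under 18: 100×65/176 = 36.932
  Fiction, 18-40: 100×37/176 = 21.023
  Fiction, 41-65: 100×36/176 = 20.455
  Fiction, Over 65: 100×38/176 = 21.591
  Non-fiction, Under 18: 76×65/176 = 28.068
  Non-fiction, 18-40: 76×37/176 = 15.977
  Non-fiction, 41-65: 76×36/176 = 15.545
  Non-fiction, Over 65: 76×38/176 = 16.409
Contributions (O − E)²/E:
  (44 − 36.932)²/36.932 = 1.3527
  (23 − 21.023)²/21.023 = 0.1859
  (14 − 20.455)²/20.455 = 2.0370
  (19 − 21.591)²/21.591 = 0.3109
  (21 − 28.068)²/28.068 = 1.7798
  (14 − 15.977)²/15.977 = 0.2446
  (22 − 15.545)²/15.545 = 2.6804
  (19 − 16.409)²/16.409 = 0.4091
χ² = 1.3527 + 0.1859 + 2.0370 + 0.3109 + 1.7798 + 0.2446 + 2.6804 + 0.4091 = 9.00
df = (2−1)(4−1) = 3. Since 9.00 < 9.348, fail to reject the null hypothesis of independence at α = 0.025.

9.00; fail to reject H₀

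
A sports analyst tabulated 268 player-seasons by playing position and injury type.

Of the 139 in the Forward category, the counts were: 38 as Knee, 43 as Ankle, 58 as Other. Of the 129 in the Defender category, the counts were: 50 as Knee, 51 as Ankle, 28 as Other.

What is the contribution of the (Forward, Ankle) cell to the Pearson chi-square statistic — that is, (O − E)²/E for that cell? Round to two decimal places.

Row total (Forward) = 139; column total (Ankle) = 94; N = 268.
Expected count E = 139 × 94 / 268 = 48.7537.
Contribution = (O − E)²/E = (43 − 48.7537)² / 48.7537 = 0.68.

0.68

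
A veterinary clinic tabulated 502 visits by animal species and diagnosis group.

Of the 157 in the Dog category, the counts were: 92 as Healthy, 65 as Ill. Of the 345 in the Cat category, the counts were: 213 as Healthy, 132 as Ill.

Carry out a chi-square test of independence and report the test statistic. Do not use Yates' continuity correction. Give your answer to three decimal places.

Row totals: 157, 345. Column totals: 305, 197. Grand total N = 502.
Expected counts (row total × column total / N):
  Dog, Healthy: 157×305/502 = 95.3884
  Dog, Ill: 157×197/502 = 61.6116
  Cat, Healthy: 345×305/502 = 209.6116
  Cat, Ill: 345×197/502 = 135.3884
Contributions (O − E)²/E:
  (92 − 95.3884)²/95.3884 = 0.1204
  (65 − 61.6116)²/61.6116 = 0.1863
  (213 − 209.6116)²/209.6116 = 0.0548
  (132 − 135.3884)²/135.3884 = 0.0848
χ² = 0.1204 + 0.1863 + 0.0548 + 0.0848 = 0.446

0.446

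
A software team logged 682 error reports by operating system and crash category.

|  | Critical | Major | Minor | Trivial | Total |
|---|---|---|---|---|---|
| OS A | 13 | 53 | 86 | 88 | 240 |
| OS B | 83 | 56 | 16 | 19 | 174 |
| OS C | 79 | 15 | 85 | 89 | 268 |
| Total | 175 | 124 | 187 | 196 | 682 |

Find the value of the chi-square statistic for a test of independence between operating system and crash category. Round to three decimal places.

Grand total N = 682.
Expected counts (row total × column total / N):
  OS A, Critical: 240×175/682 = 61.5836
  OS A, Major: 240×124/682 = 43.6364
  OS A, Minor: 240×187/682 = 65.8065
  OS A, Trivial: 240×196/682 = 68.9736
  OS B, Critical: 174×175/682 = 44.6481
  OS B, Major: 174×124/682 = 31.6364
  OS B, Minor: 174×187/682 = 47.7097
  OS B, Trivial: 174×196/682 = 50.0059
  OS C, Critical: 268×175/682 = 68.7683
  OS C, Major: 268×124/682 = 48.7273
  OS C, Minor: 268×187/682 = 73.4839
  OS C, Trivial: 268×196/682 = 77.0205
Contributions (O − E)²/E:
  (13 − 61.5836)²/61.5836 = 38.3278
  (53 − 43.6364)²/43.6364 = 2.0093
  (86 − 65.8065)²/65.8065 = 6.1966
  (88 − 68.9736)²/68.9736 = 5.2484
  (83 − 44.6481)²/44.6481 = 32.9436
  (56 − 31.6364)²/31.6364 = 18.7627
  (16 − 47.7097)²/47.7097 = 21.0755
  (19 − 50.0059)²/50.0059 = 19.2250
  (79 − 68.7683)²/68.7683 = 1.5223
  (15 − 48.7273)²/48.7273 = 23.3448
  (85 − 73.4839)²/73.4839 = 1.8048
  (89 − 77.0205)²/77.0205 = 1.8632
χ² = 38.3278 + 2.0093 + 6.1966 + 5.2484 + 32.9436 + 18.7627 + 21.0755 + 19.2250 + 1.5223 + 23.3448 + 1.8048 + 1.8632 = 172.324

172.324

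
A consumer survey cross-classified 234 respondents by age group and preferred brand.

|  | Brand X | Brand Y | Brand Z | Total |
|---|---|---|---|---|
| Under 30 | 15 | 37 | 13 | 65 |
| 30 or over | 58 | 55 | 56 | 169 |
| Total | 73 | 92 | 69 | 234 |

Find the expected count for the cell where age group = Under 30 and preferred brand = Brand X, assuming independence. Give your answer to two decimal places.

20.28

Row total (Under 30) = 65; column total (Brand X) = 73; grand total N = 234.
Expected count = (row total × column total) / N = 65 × 73 / 234 = 20.28.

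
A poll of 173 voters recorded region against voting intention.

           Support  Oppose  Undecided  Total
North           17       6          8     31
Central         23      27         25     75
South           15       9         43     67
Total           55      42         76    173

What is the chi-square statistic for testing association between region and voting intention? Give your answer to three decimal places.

Grand total N = 173.
Expected counts (row total × column total / N):
  North, Support: 31×55/173 = 9.8555
  North, Oppose: 31×42/173 = 7.5260
  North, Undecided: 31×76/173 = 13.6185
  Central, Support: 75×55/173 = 23.8439
  Central, Oppose: 75×42/173 = 18.2081
  Central, Undecided: 75×76/173 = 32.9480
  South, Support: 67×55/173 = 21.3006
  South, Oppose: 67×42/173 = 16.2659
  South, Undecided: 67×76/173 = 29.4335
Contributions (O − E)²/E:
  (17 − 9.8555)²/9.8555 = 5.1792
  (6 − 7.5260)²/7.5260 = 0.3094
  (8 − 13.6185)²/13.6185 = 2.3180
  (23 − 23.8439)²/23.8439 = 0.0299
  (27 − 18.2081)²/18.2081 = 4.2452
  (25 − 32.9480)²/32.9480 = 1.9173
  (15 − 21.3006)²/21.3006 = 1.8637
  (9 − 16.2659)²/16.2659 = 3.2456
  (43 − 29.4335)²/29.4335 = 6.2531
χ² = 5.1792 + 0.3094 + 2.3180 + 0.0299 + 4.2452 + 1.9173 + 1.8637 + 3.2456 + 6.2531 = 25.361

25.361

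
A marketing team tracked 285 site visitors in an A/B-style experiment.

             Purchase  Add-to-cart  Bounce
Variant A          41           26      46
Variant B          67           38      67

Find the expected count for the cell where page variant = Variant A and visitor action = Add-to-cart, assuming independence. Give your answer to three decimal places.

Row total (Variant A) = 113; column total (Add-to-cart) = 64; grand total N = 285.
Expected count = (row total × column total) / N = 113 × 64 / 285 = 25.375.

25.375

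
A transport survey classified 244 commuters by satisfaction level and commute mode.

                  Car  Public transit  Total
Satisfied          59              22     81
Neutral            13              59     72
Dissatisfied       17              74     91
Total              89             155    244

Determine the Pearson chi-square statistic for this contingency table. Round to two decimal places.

Grand total N = 244.
Expected counts (row total × column total / N):
  Satisfied, Car: 81×89/244 = 29.545
  Satisfied, Public transit: 81×155/244 = 51.455
  Neutral, Car: 72×89/244 = 26.262
  Neutral, Public transit: 72×155/244 = 45.738
  Dissatisfied, Car: 91×89/244 = 33.193
  Dissatisfied, Public transit: 91×155/244 = 57.807
Contributions (O − E)²/E:
  (59 − 29.545)²/29.545 = 29.3653
  (22 − 51.455)²/51.455 = 16.8613
  (13 − 26.262)²/26.262 = 6.6972
  (59 − 45.738)²/45.738 = 3.8454
  (17 − 33.193)²/33.193 = 7.8997
  (74 − 57.807)²/57.807 = 4.5360
χ² = 29.3653 + 16.8613 + 6.6972 + 3.8454 + 7.8997 + 4.5360 = 69.20

69.20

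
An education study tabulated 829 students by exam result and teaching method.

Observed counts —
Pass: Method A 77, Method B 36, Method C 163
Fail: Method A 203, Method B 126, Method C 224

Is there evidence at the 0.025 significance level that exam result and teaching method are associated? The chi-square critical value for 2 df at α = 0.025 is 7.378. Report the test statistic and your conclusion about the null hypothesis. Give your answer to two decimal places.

26.74; reject H₀

Row totals: 276, 553. Column totals: 280, 162, 387. Grand total N = 829.
Expected counts (row total × column total / N):
  Pass, Method A: 276×280/829 = 93.2207
  Pass, Method B: 276×162/829 = 53.9349
  Pass, Method C: 276×387/829 = 128.8444
  Fail, Method A: 553×280/829 = 186.7793
  Fail, Method B: 553×162/829 = 108.0651
  Fail, Method C: 553×387/829 = 258.1556
Contributions (O − E)²/E:
  (77 − 93.2207)²/93.2207 = 2.8225
  (36 − 53.9349)²/53.9349 = 5.9639
  (163 − 128.8444)²/128.8444 = 9.0544
  (203 − 186.7793)²/186.7793 = 1.4087
  (126 − 108.0651)²/108.0651 = 2.9765
  (224 − 258.1556)²/258.1556 = 4.5190
χ² = 2.8225 + 5.9639 + 9.0544 + 1.4087 + 2.9765 + 4.5190 = 26.74
df = (2−1)(3−1) = 2. Since 26.74 > 7.378, reject the null hypothesis of independence at α = 0.025.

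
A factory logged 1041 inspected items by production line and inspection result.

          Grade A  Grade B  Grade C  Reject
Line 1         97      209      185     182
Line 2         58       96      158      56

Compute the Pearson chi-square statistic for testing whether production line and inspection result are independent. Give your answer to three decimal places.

34.073

Row totals: 673, 368. Column totals: 155, 305, 343, 238. Grand total N = 1041.
Expected counts (row total × column total / N):
  Line 1, Grade A: 673×155/1041 = 100.20653
  Line 1, Grade B: 673×305/1041 = 197.18060
  Line 1, Grade C: 673×343/1041 = 221.74736
  Line 1, Reject: 673×238/1041 = 153.86551
  Line 2, Grade A: 368×155/1041 = 54.79347
  Line 2, Grade B: 368×305/1041 = 107.81940
  Line 2, Grade C: 368×343/1041 = 121.25264
  Line 2, Reject: 368×238/1041 = 84.13449
Contributions (O − E)²/E:
  (97 − 100.20653)²/100.20653 = 0.1026
  (209 − 197.18060)²/197.18060 = 0.7085
  (185 − 221.74736)²/221.74736 = 6.0897
  (182 − 153.86551)²/153.86551 = 5.1444
  (58 − 54.79347)²/54.79347 = 0.1876
  (96 − 107.81940)²/107.81940 = 1.2957
  (158 − 121.25264)²/121.25264 = 11.1368
  (56 − 84.13449)²/84.13449 = 9.4081
χ² = 0.1026 + 0.7085 + 6.0897 + 5.1444 + 0.1876 + 1.2957 + 11.1368 + 9.4081 = 34.073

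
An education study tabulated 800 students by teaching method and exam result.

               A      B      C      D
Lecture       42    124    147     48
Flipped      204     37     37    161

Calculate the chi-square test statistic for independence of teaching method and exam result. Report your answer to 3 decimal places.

Row totals: 361, 439. Column totals: 246, 161, 184, 209. Grand total N = 800.
Expected counts (row total × column total / N):
  Lecture, A: 361×246/800 = 111.00750
  Lecture, B: 361×161/800 = 72.65125
  Lecture, C: 361×184/800 = 83.03000
  Lecture, D: 361×209/800 = 94.31125
  Flipped, A: 439×246/800 = 134.99250
  Flipped, B: 439×161/800 = 88.34875
  Flipped, C: 439×184/800 = 100.97000
  Flipped, D: 439×209/800 = 114.68875
Contributions (O − E)²/E:
  (42 − 111.00750)²/111.00750 = 42.8983
  (124 − 72.65125)²/72.65125 = 36.2925
  (147 − 83.03000)²/83.03000 = 49.2853
  (48 − 94.31125)²/94.31125 = 22.7410
  (204 − 134.99250)²/134.99250 = 35.2763
  (37 − 88.34875)²/88.34875 = 29.8442
  (37 − 100.97000)²/100.97000 = 40.5285
  (161 − 114.68875)²/114.68875 = 18.7005
χ² = 42.8983 + 36.2925 + 49.2853 + 22.7410 + 35.2763 + 29.8442 + 40.5285 + 18.7005 = 275.567

275.567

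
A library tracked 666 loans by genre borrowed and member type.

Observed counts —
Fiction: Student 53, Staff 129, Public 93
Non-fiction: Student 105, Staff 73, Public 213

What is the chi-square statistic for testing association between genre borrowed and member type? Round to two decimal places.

Row totals: 275, 391. Column totals: 158, 202, 306. Grand total N = 666.
Expected counts (row total × column total / N):
  Fiction, Student: 275×158/666 = 65.2402
  Fiction, Staff: 275×202/666 = 83.4084
  Fiction, Public: 275×306/666 = 126.3514
  Non-fiction, Student: 391×158/666 = 92.7598
  Non-fiction, Staff: 391×202/666 = 118.5916
  Non-fiction, Public: 391×306/666 = 179.6486
Contributions (O − E)²/E:
  (53 − 65.2402)²/65.2402 = 2.2965
  (129 − 83.4084)²/83.4084 = 24.9207
  (93 − 126.3514)²/126.3514 = 8.8034
  (105 − 92.7598)²/92.7598 = 1.6152
  (73 − 118.5916)²/118.5916 = 17.5273
  (213 − 179.6486)²/179.6486 = 6.1916
χ² = 2.2965 + 24.9207 + 8.8034 + 1.6152 + 17.5273 + 6.1916 = 61.35

61.35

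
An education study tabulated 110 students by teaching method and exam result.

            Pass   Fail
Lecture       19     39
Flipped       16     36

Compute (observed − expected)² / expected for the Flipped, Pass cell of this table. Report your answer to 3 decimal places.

Row total (Flipped) = 52; column total (Pass) = 35; N = 110.
Expected count E = 52 × 35 / 110 = 16.5455.
Contribution = (O − E)²/E = (16 − 16.5455)² / 16.5455 = 0.018.

0.018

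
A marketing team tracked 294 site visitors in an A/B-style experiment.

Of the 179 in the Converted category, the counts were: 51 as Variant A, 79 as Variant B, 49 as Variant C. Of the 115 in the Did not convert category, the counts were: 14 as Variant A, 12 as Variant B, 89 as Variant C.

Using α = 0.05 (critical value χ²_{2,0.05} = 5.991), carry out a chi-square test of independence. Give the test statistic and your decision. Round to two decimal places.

Row totals: 179, 115. Column totals: 65, 91, 138. Grand total N = 294.
Expected counts (row total × column total / N):
  Converted, Variant A: 179×65/294 = 39.575
  Converted, Variant B: 179×91/294 = 55.405
  Converted, Variant C: 179×138/294 = 84.020
  Did not convert, Variant A: 115×65/294 = 25.425
  Did not convert, Variant B: 115×91/294 = 35.595
  Did not convert, Variant C: 115×138/294 = 53.980
Contributions (O − E)²/E:
  (51 − 39.575)²/39.575 = 3.2983
  (79 − 55.405)²/55.405 = 10.0483
  (49 − 84.020)²/84.020 = 14.5965
  (14 − 25.425)²/25.425 = 5.1339
  (12 − 35.595)²/35.595 = 15.6405
  (89 − 53.980)²/53.980 = 22.7195
χ² = 3.2983 + 10.0483 + 14.5965 + 5.1339 + 15.6405 + 22.7195 = 71.44
df = (2−1)(3−1) = 2. Since 71.44 > 5.991, reject the null hypothesis of independence at α = 0.05.

71.44; reject H₀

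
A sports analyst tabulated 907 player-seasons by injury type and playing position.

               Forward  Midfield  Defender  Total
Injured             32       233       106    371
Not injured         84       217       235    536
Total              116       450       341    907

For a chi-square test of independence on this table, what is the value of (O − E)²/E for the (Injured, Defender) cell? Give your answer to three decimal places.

Row total (Injured) = 371; column total (Defender) = 341; N = 907.
Expected count E = 371 × 341 / 907 = 139.48291.
Contribution = (O − E)²/E = (106 − 139.48291)² / 139.48291 = 8.038.

8.038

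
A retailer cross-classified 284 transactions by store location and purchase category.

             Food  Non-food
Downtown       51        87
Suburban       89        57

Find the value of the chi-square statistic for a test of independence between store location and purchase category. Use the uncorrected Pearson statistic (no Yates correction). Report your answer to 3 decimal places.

Row totals: 138, 146. Column totals: 140, 144. Grand total N = 284.
Expected counts (row total × column total / N):
  Downtown, Food: 138×140/284 = 68.0282
  Downtown, Non-food: 138×144/284 = 69.9718
  Suburban, Food: 146×140/284 = 71.9718
  Suburban, Non-food: 146×144/284 = 74.0282
Contributions (O − E)²/E:
  (51 − 68.0282)²/68.0282 = 4.2623
  (87 − 69.9718)²/69.9718 = 4.1439
  (89 − 71.9718)²/71.9718 = 4.0288
  (57 − 74.0282)²/74.0282 = 3.9169
χ² = 4.2623 + 4.1439 + 4.0288 + 3.9169 = 16.352

16.352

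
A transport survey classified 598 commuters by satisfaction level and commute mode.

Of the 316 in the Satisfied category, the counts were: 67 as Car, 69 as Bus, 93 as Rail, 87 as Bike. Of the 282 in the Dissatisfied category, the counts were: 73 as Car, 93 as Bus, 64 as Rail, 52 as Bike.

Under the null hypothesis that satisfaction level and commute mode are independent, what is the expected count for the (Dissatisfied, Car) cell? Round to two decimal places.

Row total (Dissatisfied) = 282; column total (Car) = 140; grand total N = 598.
Expected count = (row total × column total) / N = 282 × 140 / 598 = 66.02.

66.02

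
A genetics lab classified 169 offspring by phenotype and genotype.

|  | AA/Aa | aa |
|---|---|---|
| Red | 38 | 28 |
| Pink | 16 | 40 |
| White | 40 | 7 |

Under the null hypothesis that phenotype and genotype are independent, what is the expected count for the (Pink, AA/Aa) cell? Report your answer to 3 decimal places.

31.148

Row total (Pink) = 56; column total (AA/Aa) = 94; grand total N = 169.
Expected count = (row total × column total) / N = 56 × 94 / 169 = 31.148.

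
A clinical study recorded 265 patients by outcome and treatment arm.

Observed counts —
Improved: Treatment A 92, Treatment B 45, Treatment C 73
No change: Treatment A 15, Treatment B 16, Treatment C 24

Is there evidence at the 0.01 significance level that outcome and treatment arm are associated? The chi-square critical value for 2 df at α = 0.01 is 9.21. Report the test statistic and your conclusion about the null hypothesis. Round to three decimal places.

Row totals: 210, 55. Column totals: 107, 61, 97. Grand total N = 265.
Expected counts (row total × column total / N):
  Improved, Treatment A: 210×107/265 = 84.7925
  Improved, Treatment B: 210×61/265 = 48.3396
  Improved, Treatment C: 210×97/265 = 76.8679
  No change, Treatment A: 55×107/265 = 22.2075
  No change, Treatment B: 55×61/265 = 12.6604
  No change, Treatment C: 55×97/265 = 20.1321
Contributions (O − E)²/E:
  (92 − 84.7925)²/84.7925 = 0.6126
  (45 − 48.3396)²/48.3396 = 0.2307
  (73 − 76.8679)²/76.8679 = 0.1946
  (15 − 22.2075)²/22.2075 = 2.3392
  (16 − 12.6604)²/12.6604 = 0.8809
  (24 − 20.1321)²/20.1321 = 0.7431
χ² = 0.6126 + 0.2307 + 0.1946 + 2.3392 + 0.8809 + 0.7431 = 5.001
df = (2−1)(3−1) = 2. Since 5.001 < 9.21, fail to reject the null hypothesis of independence at α = 0.01.

5.001; fail to reject H₀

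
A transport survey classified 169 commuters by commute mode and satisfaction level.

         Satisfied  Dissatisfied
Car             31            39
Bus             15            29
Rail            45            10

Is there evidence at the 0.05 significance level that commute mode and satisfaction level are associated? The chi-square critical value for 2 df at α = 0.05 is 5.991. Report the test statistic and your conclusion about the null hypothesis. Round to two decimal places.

26.80; reject H₀

Row totals: 70, 44, 55. Column totals: 91, 78. Grand total N = 169.
Expected counts (row total × column total / N):
  Car, Satisfied: 70×91/169 = 37.692
  Car, Dissatisfied: 70×78/169 = 32.308
  Bus, Satisfied: 44×91/169 = 23.692
  Bus, Dissatisfied: 44×78/169 = 20.308
  Rail, Satisfied: 55×91/169 = 29.615
  Rail, Dissatisfied: 55×78/169 = 25.385
Contributions (O − E)²/E:
  (31 − 37.692)²/37.692 = 1.1881
  (39 − 32.308)²/32.308 = 1.3861
  (15 − 23.692)²/23.692 = 3.1889
  (29 − 20.308)²/20.308 = 3.7203
  (45 − 29.615)²/29.615 = 7.9925
  (10 − 25.385)²/25.385 = 9.3243
χ² = 1.1881 + 1.3861 + 3.1889 + 3.7203 + 7.9925 + 9.3243 = 26.80
df = (3−1)(2−1) = 2. Since 26.80 > 5.991, reject the null hypothesis of independence at α = 0.05.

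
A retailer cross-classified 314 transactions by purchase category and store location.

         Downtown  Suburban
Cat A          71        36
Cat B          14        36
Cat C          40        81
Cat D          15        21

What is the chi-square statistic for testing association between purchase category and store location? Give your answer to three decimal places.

32.723

Row totals: 107, 50, 121, 36. Column totals: 140, 174. Grand total N = 314.
Expected counts (row total × column total / N):
  Cat A, Downtown: 107×140/314 = 47.7070
  Cat A, Suburban: 107×174/314 = 59.2930
  Cat B, Downtown: 50×140/314 = 22.2930
  Cat B, Suburban: 50×174/314 = 27.7070
  Cat C, Downtown: 121×140/314 = 53.9490
  Cat C, Suburban: 121×174/314 = 67.0510
  Cat D, Downtown: 36×140/314 = 16.0510
  Cat D, Suburban: 36×174/314 = 19.9490
Contributions (O − E)²/E:
  (71 − 47.7070)²/47.7070 = 11.3728
  (36 − 59.2930)²/59.2930 = 9.1506
  (14 − 22.2930)²/22.2930 = 3.0850
  (36 − 27.7070)²/27.7070 = 2.4822
  (40 − 53.9490)²/53.9490 = 3.6066
  (81 − 67.0510)²/67.0510 = 2.9019
  (15 − 16.0510)²/16.0510 = 0.0688
  (21 − 19.9490)²/19.9490 = 0.0554
χ² = 11.3728 + 9.1506 + 3.0850 + 2.4822 + 3.6066 + 2.9019 + 0.0688 + 0.0554 = 32.723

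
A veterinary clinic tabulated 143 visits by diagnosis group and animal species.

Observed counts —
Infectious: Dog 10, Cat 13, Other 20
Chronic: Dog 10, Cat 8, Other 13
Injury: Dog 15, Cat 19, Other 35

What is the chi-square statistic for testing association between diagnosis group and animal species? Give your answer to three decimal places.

1.501

Row totals: 43, 31, 69. Column totals: 35, 40, 68. Grand total N = 143.
Expected counts (row total × column total / N):
  Infectious, Dog: 43×35/143 = 10.5245
  Infectious, Cat: 43×40/143 = 12.0280
  Infectious, Other: 43×68/143 = 20.4476
  Chronic, Dog: 31×35/143 = 7.5874
  Chronic, Cat: 31×40/143 = 8.6713
  Chronic, Other: 31×68/143 = 14.7413
  Injury, Dog: 69×35/143 = 16.8881
  Injury, Cat: 69×40/143 = 19.3007
  Injury, Other: 69×68/143 = 32.8112
Contributions (O − E)²/E:
  (10 − 10.5245)²/10.5245 = 0.0261
  (13 − 12.0280)²/12.0280 = 0.0785
  (20 − 20.4476)²/20.4476 = 0.0098
  (10 − 7.5874)²/7.5874 = 0.7671
  (8 − 8.6713)²/8.6713 = 0.0520
  (13 − 14.7413)²/14.7413 = 0.2057
  (15 − 16.8881)²/16.8881 = 0.2111
  (19 − 19.3007)²/19.3007 = 0.0047
  (35 − 32.8112)²/32.8112 = 0.1460
χ² = 0.0261 + 0.0785 + 0.0098 + 0.7671 + 0.0520 + 0.2057 + 0.2111 + 0.0047 + 0.1460 = 1.501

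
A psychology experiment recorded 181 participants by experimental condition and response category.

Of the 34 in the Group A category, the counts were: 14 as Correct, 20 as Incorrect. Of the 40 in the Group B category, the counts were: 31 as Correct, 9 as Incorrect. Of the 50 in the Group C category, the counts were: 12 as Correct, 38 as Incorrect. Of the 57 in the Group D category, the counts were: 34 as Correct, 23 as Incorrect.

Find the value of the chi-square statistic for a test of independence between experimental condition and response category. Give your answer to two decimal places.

Row totals: 34, 40, 50, 57. Column totals: 91, 90. Grand total N = 181.
Expected counts (row total × column total / N):
  Group A, Correct: 34×91/181 = 17.094
  Group A, Incorrect: 34×90/181 = 16.906
  Group B, Correct: 40×91/181 = 20.110
  Group B, Incorrect: 40×90/181 = 19.890
  Group C, Correct: 50×91/181 = 25.138
  Group C, Incorrect: 50×90/181 = 24.862
  Group D, Correct: 57×91/181 = 28.657
  Group D, Incorrect: 57×90/181 = 28.343
Contributions (O − E)²/E:
  (14 − 17.094)²/17.094 = 0.5600
  (20 − 16.906)²/16.906 = 0.5662
  (31 − 20.110)²/20.110 = 5.8972
  (9 − 19.890)²/19.890 = 5.9624
  (12 − 25.138)²/25.138 = 6.8664
  (38 − 24.862)²/24.862 = 6.9426
  (34 − 28.657)²/28.657 = 0.9962
  (23 − 28.343)²/28.343 = 1.0072
χ² = 0.5600 + 0.5662 + 5.8972 + 5.9624 + 6.8664 + 6.9426 + 0.9962 + 1.0072 = 28.80

28.80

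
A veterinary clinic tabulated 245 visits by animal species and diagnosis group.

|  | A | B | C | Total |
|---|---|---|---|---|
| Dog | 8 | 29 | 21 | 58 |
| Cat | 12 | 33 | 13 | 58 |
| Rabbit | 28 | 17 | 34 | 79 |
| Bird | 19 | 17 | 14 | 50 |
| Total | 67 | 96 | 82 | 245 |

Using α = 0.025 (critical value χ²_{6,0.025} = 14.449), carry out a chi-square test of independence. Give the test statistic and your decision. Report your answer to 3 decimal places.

Grand total N = 245.
Expected counts (row total × column total / N):
  Dog, A: 58×67/245 = 15.8612
  Dog, B: 58×96/245 = 22.7265
  Dog, C: 58×82/245 = 19.4122
  Cat, A: 58×67/245 = 15.8612
  Cat, B: 58×96/245 = 22.7265
  Cat, C: 58×82/245 = 19.4122
  Rabbit, A: 79×67/245 = 21.6041
  Rabbit, B: 79×96/245 = 30.9551
  Rabbit, C: 79×82/245 = 26.4408
  Bird, A: 50×67/245 = 13.6735
  Bird, B: 50×96/245 = 19.5918
  Bird, C: 50×82/245 = 16.7347
Contributions (O − E)²/E:
  (8 − 15.8612)²/15.8612 = 3.8962
  (29 − 22.7265)²/22.7265 = 1.7318
  (21 − 19.4122)²/19.4122 = 0.1299
  (12 − 15.8612)²/15.8612 = 0.9400
  (33 − 22.7265)²/22.7265 = 4.6441
  (13 − 19.4122)²/19.4122 = 2.1181
  (28 − 21.6041)²/21.6041 = 1.8935
  (17 − 30.9551)²/30.9551 = 6.2912
  (34 − 26.4408)²/26.4408 = 2.1611
  (19 − 13.6735)²/13.6735 = 2.0749
  (17 − 19.5918)²/19.5918 = 0.3429
  (14 − 16.7347)²/16.7347 = 0.4469
χ² = 3.8962 + 1.7318 + 0.1299 + 0.9400 + 4.6441 + 2.1181 + 1.8935 + 6.2912 + 2.1611 + 2.0749 + 0.3429 + 0.4469 = 26.671
df = (4−1)(3−1) = 6. Since 26.671 > 14.449, reject the null hypothesis of independence at α = 0.025.

26.671; reject H₀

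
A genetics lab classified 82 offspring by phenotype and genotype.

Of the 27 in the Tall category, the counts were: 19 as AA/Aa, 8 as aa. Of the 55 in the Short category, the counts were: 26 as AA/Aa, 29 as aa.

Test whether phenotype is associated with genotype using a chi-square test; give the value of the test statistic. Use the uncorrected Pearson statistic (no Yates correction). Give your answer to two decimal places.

3.90

Row totals: 27, 55. Column totals: 45, 37. Grand total N = 82.
Expected counts (row total × column total / N):
  Tall, AA/Aa: 27×45/82 = 14.817
  Tall, aa: 27×37/82 = 12.183
  Short, AA/Aa: 55×45/82 = 30.183
  Short, aa: 55×37/82 = 24.817
Contributions (O − E)²/E:
  (19 − 14.817)²/14.817 = 1.1809
  (8 − 12.183)²/12.183 = 1.4362
  (26 − 30.183)²/30.183 = 0.5797
  (29 − 24.817)²/24.817 = 0.7051
χ² = 1.1809 + 1.4362 + 0.5797 + 0.7051 = 3.90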